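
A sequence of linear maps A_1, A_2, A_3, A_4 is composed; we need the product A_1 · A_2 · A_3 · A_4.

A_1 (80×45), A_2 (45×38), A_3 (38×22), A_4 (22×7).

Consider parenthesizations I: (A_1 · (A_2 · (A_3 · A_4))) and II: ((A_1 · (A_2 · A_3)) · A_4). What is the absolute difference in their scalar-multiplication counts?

86118

Order I = (A_1 · (A_2 · (A_3 · A_4))): (A_3 · A_4): 38×22 by 22×7 → 38×7, cost 38·22·7 = 5852; (A_2 · (A_3 · A_4)): 45×38 by 38×7 → 45×7, cost 45·38·7 = 11970; cumulative 17822; (A_1 · (A_2 · (A_3 · A_4))): 80×45 by 45×7 → 80×7, cost 80·45·7 = 25200; cumulative 43022. Total 43022.
Order II = ((A_1 · (A_2 · A_3)) · A_4): (A_2 · A_3): 45×38 by 38×22 → 45×22, cost 45·38·22 = 37620; (A_1 · (A_2 · A_3)): 80×45 by 45×22 → 80×22, cost 80·45·22 = 79200; cumulative 116820; ((A_1 · (A_2 · A_3)) · A_4): 80×22 by 22×7 → 80×7, cost 80·22·7 = 12320; cumulative 129140. Total 129140.
Difference: |43022 − 129140| = 86118.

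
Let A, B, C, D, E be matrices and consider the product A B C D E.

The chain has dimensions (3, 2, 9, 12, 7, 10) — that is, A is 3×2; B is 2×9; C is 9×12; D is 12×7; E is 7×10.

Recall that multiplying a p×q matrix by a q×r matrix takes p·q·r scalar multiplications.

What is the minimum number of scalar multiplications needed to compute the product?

584

Adjacent pairs: AB = 3·2·9 = 54; BC = 2·9·12 = 216; CD = 9·12·7 = 756; DE = 12·7·10 = 840.
Length 3: A..C: k=1: 0+216+3·2·12=288; k=2: 54+0+3·9·12=378 → min 288 | B..D: k=2: 0+756+2·9·7=882; k=3: 216+0+2·12·7=384 → min 384 | C..E: k=3: 0+840+9·12·10=1920; k=4: 756+0+9·7·10=1386 → min 1386.
Length 4: A..D: k=1: 0+384+3·2·7=426; k=2: 54+756+3·9·7=999; k=3: 288+0+3·12·7=540 → min 426 | B..E: k=2: 0+1386+2·9·10=1566; k=3: 216+840+2·12·10=1296; k=4: 384+0+2·7·10=524 → min 524.
Length 5: A..E: k=1: 0+524+3·2·10=584; k=2: 54+1386+3·9·10=1710; k=3: 288+840+3·12·10=1488; k=4: 426+0+3·7·10=636 → min 584.
Optimal order: (A (((B C) D) E)) with cost 584.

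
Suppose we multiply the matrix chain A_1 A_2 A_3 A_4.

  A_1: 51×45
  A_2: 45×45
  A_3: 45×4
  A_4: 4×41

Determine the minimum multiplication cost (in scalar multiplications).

25644

Adjacent pairs: A_1A_2 = 51·45·45 = 103275; A_2A_3 = 45·45·4 = 8100; A_3A_4 = 45·4·41 = 7380.
Length 3: A_1..A_3: k=1: 0+8100+51·45·4=17280; k=2: 103275+0+51·45·4=112455 → min 17280 | A_2..A_4: k=2: 0+7380+45·45·41=90405; k=3: 8100+0+45·4·41=15480 → min 15480.
Length 4: A_1..A_4: k=1: 0+15480+51·45·41=109575; k=2: 103275+7380+51·45·41=204750; k=3: 17280+0+51·4·41=25644 → min 25644.
Optimal order: ((A_1 (A_2 A_3)) A_4) with cost 25644.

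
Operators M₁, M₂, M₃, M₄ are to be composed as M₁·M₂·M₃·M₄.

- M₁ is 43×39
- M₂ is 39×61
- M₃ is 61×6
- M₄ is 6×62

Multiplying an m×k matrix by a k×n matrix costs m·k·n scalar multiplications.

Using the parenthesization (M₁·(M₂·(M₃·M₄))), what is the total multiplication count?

(M₃·M₄): 61×6 by 6×62 → 61×62, cost 61·6·62 = 22692
(M₂·(M₃·M₄)): 39×61 by 61×62 → 39×62, cost 39·61·62 = 147498; cumulative 170190
(M₁·(M₂·(M₃·M₄))): 43×39 by 39×62 → 43×62, cost 43·39·62 = 103974; cumulative 274164
Total: 274164 scalar multiplications.

274164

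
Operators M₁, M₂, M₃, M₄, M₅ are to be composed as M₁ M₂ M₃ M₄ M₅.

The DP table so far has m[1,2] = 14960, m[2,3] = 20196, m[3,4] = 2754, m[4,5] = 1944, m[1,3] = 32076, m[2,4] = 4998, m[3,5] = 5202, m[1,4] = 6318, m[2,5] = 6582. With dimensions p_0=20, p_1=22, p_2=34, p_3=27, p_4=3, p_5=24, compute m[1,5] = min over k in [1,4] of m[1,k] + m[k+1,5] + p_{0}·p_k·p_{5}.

m[1,5] = min over k∈[1,4] of m[1,k]+m[k+1,5]+p_{0}·p_k·p_{5}.
k=1: 0 + 6582 + 20·22·24 = 17142; k=2: 14960 + 5202 + 20·34·24 = 36482; k=3: 32076 + 1944 + 20·27·24 = 46980; k=4: 6318 + 0 + 20·3·24 = 7758.
Minimum: 7758 at k=4.

7758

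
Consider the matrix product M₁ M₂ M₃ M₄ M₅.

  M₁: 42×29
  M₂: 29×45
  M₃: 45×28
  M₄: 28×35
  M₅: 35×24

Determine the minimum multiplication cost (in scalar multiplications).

Adjacent pairs: M₁M₂ = 42·29·45 = 54810; M₂M₃ = 29·45·28 = 36540; M₃M₄ = 45·28·35 = 44100; M₄M₅ = 28·35·24 = 23520.
Length 3: M₁..M₃: k=1: 0+36540+42·29·28=70644; k=2: 54810+0+42·45·28=107730 → min 70644 | M₂..M₄: k=2: 0+44100+29·45·35=89775; k=3: 36540+0+29·28·35=64960 → min 64960 | M₃..M₅: k=3: 0+23520+45·28·24=53760; k=4: 44100+0+45·35·24=81900 → min 53760.
Length 4: M₁..M₄: k=1: 0+64960+42·29·35=107590; k=2: 54810+44100+42·45·35=165060; k=3: 70644+0+42·28·35=111804 → min 107590 | M₂..M₅: k=2: 0+53760+29·45·24=85080; k=3: 36540+23520+29·28·24=79548; k=4: 64960+0+29·35·24=89320 → min 79548.
Length 5: M₁..M₅: k=1: 0+79548+42·29·24=108780; k=2: 54810+53760+42·45·24=153930; k=3: 70644+23520+42·28·24=122388; k=4: 107590+0+42·35·24=142870 → min 108780.
Optimal order: (M₁ ((M₂ M₃) (M₄ M₅))) with cost 108780.

108780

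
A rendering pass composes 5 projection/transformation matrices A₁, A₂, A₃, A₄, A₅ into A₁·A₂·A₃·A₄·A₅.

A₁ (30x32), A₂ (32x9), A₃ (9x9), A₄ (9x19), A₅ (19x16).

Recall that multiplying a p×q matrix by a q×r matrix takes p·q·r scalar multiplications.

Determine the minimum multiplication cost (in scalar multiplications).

Adjacent pairs: A₁A₂ = 30·32·9 = 8640; A₂A₃ = 32·9·9 = 2592; A₃A₄ = 9·9·19 = 1539; A₄A₅ = 9·19·16 = 2736.
Length 3: A₁..A₃: k=1: 0+2592+30·32·9=11232; k=2: 8640+0+30·9·9=11070 → min 11070 | A₂..A₄: k=2: 0+1539+32·9·19=7011; k=3: 2592+0+32·9·19=8064 → min 7011 | A₃..A₅: k=3: 0+2736+9·9·16=4032; k=4: 1539+0+9·19·16=4275 → min 4032.
Length 4: A₁..A₄: k=1: 0+7011+30·32·19=25251; k=2: 8640+1539+30·9·19=15309; k=3: 11070+0+30·9·19=16200 → min 15309 | A₂..A₅: k=2: 0+4032+32·9·16=8640; k=3: 2592+2736+32·9·16=9936; k=4: 7011+0+32·19·16=16739 → min 8640.
Length 5: A₁..A₅: k=1: 0+8640+30·32·16=24000; k=2: 8640+4032+30·9·16=16992; k=3: 11070+2736+30·9·16=18126; k=4: 15309+0+30·19·16=24429 → min 16992.
Optimal order: ((A₁·A₂)·(A₃·(A₄·A₅))) with cost 16992.

16992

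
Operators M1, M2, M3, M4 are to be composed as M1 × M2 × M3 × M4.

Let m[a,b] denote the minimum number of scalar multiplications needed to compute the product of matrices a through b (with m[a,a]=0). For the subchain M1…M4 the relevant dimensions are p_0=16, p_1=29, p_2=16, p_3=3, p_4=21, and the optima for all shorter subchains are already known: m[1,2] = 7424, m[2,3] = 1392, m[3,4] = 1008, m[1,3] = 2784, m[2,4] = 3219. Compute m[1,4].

3792

m[1,4] = min over k∈[1,3] of m[1,k]+m[k+1,4]+p_{0}·p_k·p_{4}.
k=1: 0 + 3219 + 16·29·21 = 12963; k=2: 7424 + 1008 + 16·16·21 = 13808; k=3: 2784 + 0 + 16·3·21 = 3792.
Minimum: 3792 at k=3.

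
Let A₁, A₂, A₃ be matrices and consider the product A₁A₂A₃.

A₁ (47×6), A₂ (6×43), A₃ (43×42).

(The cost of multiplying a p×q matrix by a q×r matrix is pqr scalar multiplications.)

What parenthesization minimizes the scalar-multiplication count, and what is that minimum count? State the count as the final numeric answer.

(A₁(A₂A₃)): cost 22680.
((A₁A₂)A₃): cost 97008.
Optimal: (A₁(A₂A₃)) with cost 22680.

22680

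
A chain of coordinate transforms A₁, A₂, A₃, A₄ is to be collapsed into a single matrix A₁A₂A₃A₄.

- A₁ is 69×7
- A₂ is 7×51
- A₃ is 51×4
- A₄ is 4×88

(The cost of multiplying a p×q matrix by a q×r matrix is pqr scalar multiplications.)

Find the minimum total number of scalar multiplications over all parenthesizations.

27648

Adjacent pairs: A₁A₂ = 69·7·51 = 24633; A₂A₃ = 7·51·4 = 1428; A₃A₄ = 51·4·88 = 17952.
Length 3: A₁..A₃: k=1: 0+1428+69·7·4=3360; k=2: 24633+0+69·51·4=38709 → min 3360 | A₂..A₄: k=2: 0+17952+7·51·88=49368; k=3: 1428+0+7·4·88=3892 → min 3892.
Length 4: A₁..A₄: k=1: 0+3892+69·7·88=46396; k=2: 24633+17952+69·51·88=352257; k=3: 3360+0+69·4·88=27648 → min 27648.
Optimal order: ((A₁(A₂A₃))A₄) with cost 27648.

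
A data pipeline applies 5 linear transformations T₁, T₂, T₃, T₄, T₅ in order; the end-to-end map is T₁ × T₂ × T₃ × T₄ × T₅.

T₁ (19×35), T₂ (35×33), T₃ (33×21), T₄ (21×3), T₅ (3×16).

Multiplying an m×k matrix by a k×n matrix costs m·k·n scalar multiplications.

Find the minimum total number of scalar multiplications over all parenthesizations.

8451

Adjacent pairs: T₁T₂ = 19·35·33 = 21945; T₂T₃ = 35·33·21 = 24255; T₃T₄ = 33·21·3 = 2079; T₄T₅ = 21·3·16 = 1008.
Length 3: T₁..T₃: k=1: 0+24255+19·35·21=38220; k=2: 21945+0+19·33·21=35112 → min 35112 | T₂..T₄: k=2: 0+2079+35·33·3=5544; k=3: 24255+0+35·21·3=26460 → min 5544 | T₃..T₅: k=3: 0+1008+33·21·16=12096; k=4: 2079+0+33·3·16=3663 → min 3663.
Length 4: T₁..T₄: k=1: 0+5544+19·35·3=7539; k=2: 21945+2079+19·33·3=25905; k=3: 35112+0+19·21·3=36309 → min 7539 | T₂..T₅: k=2: 0+3663+35·33·16=22143; k=3: 24255+1008+35·21·16=37023; k=4: 5544+0+35·3·16=7224 → min 7224.
Length 5: T₁..T₅: k=1: 0+7224+19·35·16=17864; k=2: 21945+3663+19·33·16=35640; k=3: 35112+1008+19·21·16=42504; k=4: 7539+0+19·3·16=8451 → min 8451.
Optimal order: ((T₁ × (T₂ × (T₃ × T₄))) × T₅) with cost 8451.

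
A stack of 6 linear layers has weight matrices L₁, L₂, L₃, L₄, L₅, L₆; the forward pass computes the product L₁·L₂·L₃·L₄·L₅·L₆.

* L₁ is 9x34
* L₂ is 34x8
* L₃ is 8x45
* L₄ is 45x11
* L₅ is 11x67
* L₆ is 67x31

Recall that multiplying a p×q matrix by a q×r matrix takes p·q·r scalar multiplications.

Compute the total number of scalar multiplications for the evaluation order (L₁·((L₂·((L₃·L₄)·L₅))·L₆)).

108184

(L₃·L₄): 8×45 by 45×11 → 8×11, cost 8·45·11 = 3960
((L₃·L₄)·L₅): 8×11 by 11×67 → 8×67, cost 8·11·67 = 5896; cumulative 9856
(L₂·((L₃·L₄)·L₅)): 34×8 by 8×67 → 34×67, cost 34·8·67 = 18224; cumulative 28080
((L₂·((L₃·L₄)·L₅))·L₆): 34×67 by 67×31 → 34×31, cost 34·67·31 = 70618; cumulative 98698
(L₁·((L₂·((L₃·L₄)·L₅))·L₆)): 9×34 by 34×31 → 9×31, cost 9·34·31 = 9486; cumulative 108184
Total: 108184 scalar multiplications.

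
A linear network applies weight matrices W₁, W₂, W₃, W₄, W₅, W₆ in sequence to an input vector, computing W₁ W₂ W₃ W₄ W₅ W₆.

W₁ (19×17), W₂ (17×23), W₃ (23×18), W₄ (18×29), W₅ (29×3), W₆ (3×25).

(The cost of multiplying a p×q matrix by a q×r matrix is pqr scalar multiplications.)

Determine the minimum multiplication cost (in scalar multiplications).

Adjacent pairs: W₁W₂ = 19·17·23 = 7429; W₂W₃ = 17·23·18 = 7038; W₃W₄ = 23·18·29 = 12006; W₄W₅ = 18·29·3 = 1566; W₅W₆ = 29·3·25 = 2175.
Length 3: W₁..W₃: k=1: 0+7038+19·17·18=12852; k=2: 7429+0+19·23·18=15295 → min 12852 | W₂..W₄: k=2: 0+12006+17·23·29=23345; k=3: 7038+0+17·18·29=15912 → min 15912 | W₃..W₅: k=3: 0+1566+23·18·3=2808; k=4: 12006+0+23·29·3=14007 → min 2808 | W₄..W₆: k=4: 0+2175+18·29·25=15225; k=5: 1566+0+18·3·25=2916 → min 2916.
Length 4: W₁..W₄: k=1: 0+15912+19·17·29=25279; k=2: 7429+12006+19·23·29=32108; k=3: 12852+0+19·18·29=22770 → min 22770 | W₂..W₅: k=2: 0+2808+17·23·3=3981; k=3: 7038+1566+17·18·3=9522; k=4: 15912+0+17·29·3=17391 → min 3981 | W₃..W₆: k=3: 0+2916+23·18·25=13266; k=4: 12006+2175+23·29·25=30856; k=5: 2808+0+23·3·25=4533 → min 4533.
Length 5: W₁..W₅: k=1: 0+3981+19·17·3=4950; k=2: 7429+2808+19·23·3=11548; k=3: 12852+1566+19·18·3=15444; k=4: 22770+0+19·29·3=24423 → min 4950 | W₂..W₆: k=2: 0+4533+17·23·25=14308; k=3: 7038+2916+17·18·25=17604; k=4: 15912+2175+17·29·25=30412; k=5: 3981+0+17·3·25=5256 → min 5256.
Length 6: W₁..W₆: k=1: 0+5256+19·17·25=13331; k=2: 7429+4533+19·23·25=22887; k=3: 12852+2916+19·18·25=24318; k=4: 22770+2175+19·29·25=38720; k=5: 4950+0+19·3·25=6375 → min 6375.
Optimal order: ((W₁ (W₂ (W₃ (W₄ W₅)))) W₆) with cost 6375.

6375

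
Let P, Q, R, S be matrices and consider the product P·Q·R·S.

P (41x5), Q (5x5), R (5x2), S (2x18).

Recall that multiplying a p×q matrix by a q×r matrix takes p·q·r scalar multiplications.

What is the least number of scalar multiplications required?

1936

Adjacent pairs: PQ = 41·5·5 = 1025; QR = 5·5·2 = 50; RS = 5·2·18 = 180.
Length 3: P..R: k=1: 0+50+41·5·2=460; k=2: 1025+0+41·5·2=1435 → min 460 | Q..S: k=2: 0+180+5·5·18=630; k=3: 50+0+5·2·18=230 → min 230.
Length 4: P..S: k=1: 0+230+41·5·18=3920; k=2: 1025+180+41·5·18=4895; k=3: 460+0+41·2·18=1936 → min 1936.
Optimal order: ((P·(Q·R))·S) with cost 1936.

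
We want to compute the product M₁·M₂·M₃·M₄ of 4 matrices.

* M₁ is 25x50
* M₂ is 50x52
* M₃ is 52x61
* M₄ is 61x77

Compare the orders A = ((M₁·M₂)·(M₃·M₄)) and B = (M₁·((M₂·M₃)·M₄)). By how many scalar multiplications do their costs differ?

80356

Order A = ((M₁·M₂)·(M₃·M₄)): (M₁·M₂): 25×50 by 50×52 → 25×52, cost 25·50·52 = 65000; (M₃·M₄): 52×61 by 61×77 → 52×77, cost 52·61·77 = 244244; ((M₁·M₂)·(M₃·M₄)): 25×52 by 52×77 → 25×77, cost 25·52·77 = 100100; cumulative 409344. Total 409344.
Order B = (M₁·((M₂·M₃)·M₄)): (M₂·M₃): 50×52 by 52×61 → 50×61, cost 50·52·61 = 158600; ((M₂·M₃)·M₄): 50×61 by 61×77 → 50×77, cost 50·61·77 = 234850; cumulative 393450; (M₁·((M₂·M₃)·M₄)): 25×50 by 50×77 → 25×77, cost 25·50·77 = 96250; cumulative 489700. Total 489700.
Difference: |409344 − 489700| = 80356.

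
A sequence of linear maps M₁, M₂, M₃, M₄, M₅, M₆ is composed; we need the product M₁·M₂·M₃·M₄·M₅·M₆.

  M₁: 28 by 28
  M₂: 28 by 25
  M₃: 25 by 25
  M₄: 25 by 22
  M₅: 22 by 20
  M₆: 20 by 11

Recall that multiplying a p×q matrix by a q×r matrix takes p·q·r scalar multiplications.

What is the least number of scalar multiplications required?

34089

Adjacent pairs: M₁M₂ = 28·28·25 = 19600; M₂M₃ = 28·25·25 = 17500; M₃M₄ = 25·25·22 = 13750; M₄M₅ = 25·22·20 = 11000; M₅M₆ = 22·20·11 = 4840.
Length 3: M₁..M₃: k=1: 0+17500+28·28·25=37100; k=2: 19600+0+28·25·25=37100 → min 37100 | M₂..M₄: k=2: 0+13750+28·25·22=29150; k=3: 17500+0+28·25·22=32900 → min 29150 | M₃..M₅: k=3: 0+11000+25·25·20=23500; k=4: 13750+0+25·22·20=24750 → min 23500 | M₄..M₆: k=4: 0+4840+25·22·11=10890; k=5: 11000+0+25·20·11=16500 → min 10890.
Length 4: M₁..M₄: k=1: 0+29150+28·28·22=46398; k=2: 19600+13750+28·25·22=48750; k=3: 37100+0+28·25·22=52500 → min 46398 | M₂..M₅: k=2: 0+23500+28·25·20=37500; k=3: 17500+11000+28·25·20=42500; k=4: 29150+0+28·22·20=41470 → min 37500 | M₃..M₆: k=3: 0+10890+25·25·11=17765; k=4: 13750+4840+25·22·11=24640; k=5: 23500+0+25·20·11=29000 → min 17765.
Length 5: M₁..M₅: k=1: 0+37500+28·28·20=53180; k=2: 19600+23500+28·25·20=57100; k=3: 37100+11000+28·25·20=62100; k=4: 46398+0+28·22·20=58718 → min 53180 | M₂..M₆: k=2: 0+17765+28·25·11=25465; k=3: 17500+10890+28·25·11=36090; k=4: 29150+4840+28·22·11=40766; k=5: 37500+0+28·20·11=43660 → min 25465.
Length 6: M₁..M₆: k=1: 0+25465+28·28·11=34089; k=2: 19600+17765+28·25·11=45065; k=3: 37100+10890+28·25·11=55690; k=4: 46398+4840+28·22·11=58014; k=5: 53180+0+28·20·11=59340 → min 34089.
Optimal order: (M₁·(M₂·(M₃·(M₄·(M₅·M₆))))) with cost 34089.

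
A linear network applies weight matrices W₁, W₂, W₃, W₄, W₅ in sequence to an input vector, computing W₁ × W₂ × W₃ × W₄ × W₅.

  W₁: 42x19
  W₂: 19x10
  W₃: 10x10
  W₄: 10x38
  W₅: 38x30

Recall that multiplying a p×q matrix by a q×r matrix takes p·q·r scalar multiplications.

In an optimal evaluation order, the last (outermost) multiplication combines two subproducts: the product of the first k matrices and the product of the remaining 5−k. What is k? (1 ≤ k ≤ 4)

Adjacent pairs: W₁W₂ = 42·19·10 = 7980; W₂W₃ = 19·10·10 = 1900; W₃W₄ = 10·10·38 = 3800; W₄W₅ = 10·38·30 = 11400.
Length 3: W₁..W₃: k=1: 0+1900+42·19·10=9880; k=2: 7980+0+42·10·10=12180 → min 9880 | W₂..W₄: k=2: 0+3800+19·10·38=11020; k=3: 1900+0+19·10·38=9120 → min 9120 | W₃..W₅: k=3: 0+11400+10·10·30=14400; k=4: 3800+0+10·38·30=15200 → min 14400.
Length 4: W₁..W₄: k=1: 0+9120+42·19·38=39444; k=2: 7980+3800+42·10·38=27740; k=3: 9880+0+42·10·38=25840 → min 25840 | W₂..W₅: k=2: 0+14400+19·10·30=20100; k=3: 1900+11400+19·10·30=19000; k=4: 9120+0+19·38·30=30780 → min 19000.
Top-level splits: k=1: (W₁..W₁)·(W₂..W₅) → 0+19000+42·19·30 = 42940; k=2: (W₁..W₂)·(W₃..W₅) → 7980+14400+42·10·30 = 34980; k=3: (W₁..W₃)·(W₄..W₅) → 9880+11400+42·10·30 = 33880; k=4: (W₁..W₄)·(W₅..W₅) → 25840+0+42·38·30 = 73720.
Best split is after W₃, i.e. k = 3.

3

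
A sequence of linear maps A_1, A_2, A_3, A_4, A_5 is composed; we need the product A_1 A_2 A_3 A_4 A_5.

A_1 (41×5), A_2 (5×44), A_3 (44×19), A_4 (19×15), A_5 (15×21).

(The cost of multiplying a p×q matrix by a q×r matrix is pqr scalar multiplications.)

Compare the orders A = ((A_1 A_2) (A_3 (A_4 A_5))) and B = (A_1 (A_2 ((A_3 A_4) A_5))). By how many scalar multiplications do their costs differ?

35120

Order A = ((A_1 A_2) (A_3 (A_4 A_5))): (A_1 A_2): 41×5 by 5×44 → 41×44, cost 41·5·44 = 9020; (A_4 A_5): 19×15 by 15×21 → 19×21, cost 19·15·21 = 5985; (A_3 (A_4 A_5)): 44×19 by 19×21 → 44×21, cost 44·19·21 = 17556; cumulative 23541; ((A_1 A_2) (A_3 (A_4 A_5))): 41×44 by 44×21 → 41×21, cost 41·44·21 = 37884; cumulative 70445. Total 70445.
Order B = (A_1 (A_2 ((A_3 A_4) A_5))): (A_3 A_4): 44×19 by 19×15 → 44×15, cost 44·19·15 = 12540; ((A_3 A_4) A_5): 44×15 by 15×21 → 44×21, cost 44·15·21 = 13860; cumulative 26400; (A_2 ((A_3 A_4) A_5)): 5×44 by 44×21 → 5×21, cost 5·44·21 = 4620; cumulative 31020; (A_1 (A_2 ((A_3 A_4) A_5))): 41×5 by 5×21 → 41×21, cost 41·5·21 = 4305; cumulative 35325. Total 35325.
Difference: |70445 − 35325| = 35120.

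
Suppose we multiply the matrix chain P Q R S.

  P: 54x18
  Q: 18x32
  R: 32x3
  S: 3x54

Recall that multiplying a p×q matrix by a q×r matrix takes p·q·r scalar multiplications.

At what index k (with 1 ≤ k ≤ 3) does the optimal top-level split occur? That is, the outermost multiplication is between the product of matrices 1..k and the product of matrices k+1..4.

Adjacent pairs: PQ = 54·18·32 = 31104; QR = 18·32·3 = 1728; RS = 32·3·54 = 5184.
Length 3: P..R: k=1: 0+1728+54·18·3=4644; k=2: 31104+0+54·32·3=36288 → min 4644 | Q..S: k=2: 0+5184+18·32·54=36288; k=3: 1728+0+18·3·54=4644 → min 4644.
Top-level splits: k=1: (P..P)·(Q..S) → 0+4644+54·18·54 = 57132; k=2: (P..Q)·(R..S) → 31104+5184+54·32·54 = 129600; k=3: (P..R)·(S..S) → 4644+0+54·3·54 = 13392.
Best split is after R, i.e. k = 3.

3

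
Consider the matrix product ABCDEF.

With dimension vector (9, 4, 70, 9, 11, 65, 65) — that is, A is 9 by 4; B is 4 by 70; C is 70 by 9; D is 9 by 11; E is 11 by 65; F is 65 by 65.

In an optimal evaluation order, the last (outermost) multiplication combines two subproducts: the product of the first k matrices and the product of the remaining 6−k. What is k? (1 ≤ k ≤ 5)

1

Adjacent pairs: AB = 9·4·70 = 2520; BC = 4·70·9 = 2520; CD = 70·9·11 = 6930; DE = 9·11·65 = 6435; EF = 11·65·65 = 46475.
Length 3: A..C: k=1: 0+2520+9·4·9=2844; k=2: 2520+0+9·70·9=8190 → min 2844 | B..D: k=2: 0+6930+4·70·11=10010; k=3: 2520+0+4·9·11=2916 → min 2916 | C..E: k=3: 0+6435+70·9·65=47385; k=4: 6930+0+70·11·65=56980 → min 47385 | D..F: k=4: 0+46475+9·11·65=52910; k=5: 6435+0+9·65·65=44460 → min 44460.
Length 4: A..D: k=1: 0+2916+9·4·11=3312; k=2: 2520+6930+9·70·11=16380; k=3: 2844+0+9·9·11=3735 → min 3312 | B..E: k=2: 0+47385+4·70·65=65585; k=3: 2520+6435+4·9·65=11295; k=4: 2916+0+4·11·65=5776 → min 5776 | C..F: k=3: 0+44460+70·9·65=85410; k=4: 6930+46475+70·11·65=103455; k=5: 47385+0+70·65·65=343135 → min 85410.
Length 5: A..E: k=1: 0+5776+9·4·65=8116; k=2: 2520+47385+9·70·65=90855; k=3: 2844+6435+9·9·65=14544; k=4: 3312+0+9·11·65=9747 → min 8116 | B..F: k=2: 0+85410+4·70·65=103610; k=3: 2520+44460+4·9·65=49320; k=4: 2916+46475+4·11·65=52251; k=5: 5776+0+4·65·65=22676 → min 22676.
Top-level splits: k=1: (A..A)·(B..F) → 0+22676+9·4·65 = 25016; k=2: (A..B)·(C..F) → 2520+85410+9·70·65 = 128880; k=3: (A..C)·(D..F) → 2844+44460+9·9·65 = 52569; k=4: (A..D)·(E..F) → 3312+46475+9·11·65 = 56222; k=5: (A..E)·(F..F) → 8116+0+9·65·65 = 46141.
Best split is after A, i.e. k = 1.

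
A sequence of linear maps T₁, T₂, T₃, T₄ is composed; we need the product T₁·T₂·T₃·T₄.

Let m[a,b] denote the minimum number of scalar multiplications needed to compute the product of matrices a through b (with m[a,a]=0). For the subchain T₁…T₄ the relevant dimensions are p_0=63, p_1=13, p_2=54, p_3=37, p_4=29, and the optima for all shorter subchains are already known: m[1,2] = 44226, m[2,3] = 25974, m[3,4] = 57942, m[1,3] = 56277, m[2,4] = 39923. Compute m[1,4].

63674

m[1,4] = min over k∈[1,3] of m[1,k]+m[k+1,4]+p_{0}·p_k·p_{4}.
k=1: 0 + 39923 + 63·13·29 = 63674; k=2: 44226 + 57942 + 63·54·29 = 200826; k=3: 56277 + 0 + 63·37·29 = 123876.
Minimum: 63674 at k=1.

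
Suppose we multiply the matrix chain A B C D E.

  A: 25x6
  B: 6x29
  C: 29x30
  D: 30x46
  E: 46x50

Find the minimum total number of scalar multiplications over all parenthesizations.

34800

Adjacent pairs: AB = 25·6·29 = 4350; BC = 6·29·30 = 5220; CD = 29·30·46 = 40020; DE = 30·46·50 = 69000.
Length 3: A..C: k=1: 0+5220+25·6·30=9720; k=2: 4350+0+25·29·30=26100 → min 9720 | B..D: k=2: 0+40020+6·29·46=48024; k=3: 5220+0+6·30·46=13500 → min 13500 | C..E: k=3: 0+69000+29·30·50=112500; k=4: 40020+0+29·46·50=106720 → min 106720.
Length 4: A..D: k=1: 0+13500+25·6·46=20400; k=2: 4350+40020+25·29·46=77720; k=3: 9720+0+25·30·46=44220 → min 20400 | B..E: k=2: 0+106720+6·29·50=115420; k=3: 5220+69000+6·30·50=83220; k=4: 13500+0+6·46·50=27300 → min 27300.
Length 5: A..E: k=1: 0+27300+25·6·50=34800; k=2: 4350+106720+25·29·50=147320; k=3: 9720+69000+25·30·50=116220; k=4: 20400+0+25·46·50=77900 → min 34800.
Optimal order: (A (((B C) D) E)) with cost 34800.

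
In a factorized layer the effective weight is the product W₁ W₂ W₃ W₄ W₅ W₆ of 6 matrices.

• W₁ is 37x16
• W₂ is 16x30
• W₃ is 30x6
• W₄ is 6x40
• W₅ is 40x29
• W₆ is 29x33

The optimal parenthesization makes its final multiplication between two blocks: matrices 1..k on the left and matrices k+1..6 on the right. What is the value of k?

3

Adjacent pairs: W₁W₂ = 37·16·30 = 17760; W₂W₃ = 16·30·6 = 2880; W₃W₄ = 30·6·40 = 7200; W₄W₅ = 6·40·29 = 6960; W₅W₆ = 40·29·33 = 38280.
Length 3: W₁..W₃: k=1: 0+2880+37·16·6=6432; k=2: 17760+0+37·30·6=24420 → min 6432 | W₂..W₄: k=2: 0+7200+16·30·40=26400; k=3: 2880+0+16·6·40=6720 → min 6720 | W₃..W₅: k=3: 0+6960+30·6·29=12180; k=4: 7200+0+30·40·29=42000 → min 12180 | W₄..W₆: k=4: 0+38280+6·40·33=46200; k=5: 6960+0+6·29·33=12702 → min 12702.
Length 4: W₁..W₄: k=1: 0+6720+37·16·40=30400; k=2: 17760+7200+37·30·40=69360; k=3: 6432+0+37·6·40=15312 → min 15312 | W₂..W₅: k=2: 0+12180+16·30·29=26100; k=3: 2880+6960+16·6·29=12624; k=4: 6720+0+16·40·29=25280 → min 12624 | W₃..W₆: k=3: 0+12702+30·6·33=18642; k=4: 7200+38280+30·40·33=85080; k=5: 12180+0+30·29·33=40890 → min 18642.
Length 5: W₁..W₅: k=1: 0+12624+37·16·29=29792; k=2: 17760+12180+37·30·29=62130; k=3: 6432+6960+37·6·29=19830; k=4: 15312+0+37·40·29=58232 → min 19830 | W₂..W₆: k=2: 0+18642+16·30·33=34482; k=3: 2880+12702+16·6·33=18750; k=4: 6720+38280+16·40·33=66120; k=5: 12624+0+16·29·33=27936 → min 18750.
Top-level splits: k=1: (W₁..W₁)·(W₂..W₆) → 0+18750+37·16·33 = 38286; k=2: (W₁..W₂)·(W₃..W₆) → 17760+18642+37·30·33 = 73032; k=3: (W₁..W₃)·(W₄..W₆) → 6432+12702+37·6·33 = 26460; k=4: (W₁..W₄)·(W₅..W₆) → 15312+38280+37·40·33 = 102432; k=5: (W₁..W₅)·(W₆..W₆) → 19830+0+37·29·33 = 55239.
Best split is after W₃, i.e. k = 3.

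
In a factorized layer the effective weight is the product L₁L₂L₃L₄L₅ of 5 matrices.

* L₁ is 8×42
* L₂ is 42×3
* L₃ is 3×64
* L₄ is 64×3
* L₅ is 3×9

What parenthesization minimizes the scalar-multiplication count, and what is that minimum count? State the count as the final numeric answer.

Adjacent pairs: L₁L₂ = 8·42·3 = 1008; L₂L₃ = 42·3·64 = 8064; L₃L₄ = 3·64·3 = 576; L₄L₅ = 64·3·9 = 1728.
Length 3: L₁..L₃: k=1: 0+8064+8·42·64=29568; k=2: 1008+0+8·3·64=2544 → min 2544 | L₂..L₄: k=2: 0+576+42·3·3=954; k=3: 8064+0+42·64·3=16128 → min 954 | L₃..L₅: k=3: 0+1728+3·64·9=3456; k=4: 576+0+3·3·9=657 → min 657.
Length 4: L₁..L₄: k=1: 0+954+8·42·3=1962; k=2: 1008+576+8·3·3=1656; k=3: 2544+0+8·64·3=4080 → min 1656 | L₂..L₅: k=2: 0+657+42·3·9=1791; k=3: 8064+1728+42·64·9=33984; k=4: 954+0+42·3·9=2088 → min 1791.
Length 5: L₁..L₅: k=1: 0+1791+8·42·9=4815; k=2: 1008+657+8·3·9=1881; k=3: 2544+1728+8·64·9=8880; k=4: 1656+0+8·3·9=1872 → min 1872.
Optimal parenthesization: (((L₁L₂)(L₃L₄))L₅) with cost 1872.

1872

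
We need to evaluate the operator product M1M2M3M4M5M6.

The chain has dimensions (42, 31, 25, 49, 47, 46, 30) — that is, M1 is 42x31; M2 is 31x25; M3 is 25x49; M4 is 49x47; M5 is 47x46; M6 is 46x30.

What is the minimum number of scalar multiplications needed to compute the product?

208435

Adjacent pairs: M1M2 = 42·31·25 = 32550; M2M3 = 31·25·49 = 37975; M3M4 = 25·49·47 = 57575; M4M5 = 49·47·46 = 105938; M5M6 = 47·46·30 = 64860.
Length 3: M1..M3: k=1: 0+37975+42·31·49=101773; k=2: 32550+0+42·25·49=84000 → min 84000 | M2..M4: k=2: 0+57575+31·25·47=94000; k=3: 37975+0+31·49·47=109368 → min 94000 | M3..M5: k=3: 0+105938+25·49·46=162288; k=4: 57575+0+25·47·46=111625 → min 111625 | M4..M6: k=4: 0+64860+49·47·30=133950; k=5: 105938+0+49·46·30=173558 → min 133950.
Length 4: M1..M4: k=1: 0+94000+42·31·47=155194; k=2: 32550+57575+42·25·47=139475; k=3: 84000+0+42·49·47=180726 → min 139475 | M2..M5: k=2: 0+111625+31·25·46=147275; k=3: 37975+105938+31·49·46=213787; k=4: 94000+0+31·47·46=161022 → min 147275 | M3..M6: k=3: 0+133950+25·49·30=170700; k=4: 57575+64860+25·47·30=157685; k=5: 111625+0+25·46·30=146125 → min 146125.
Length 5: M1..M5: k=1: 0+147275+42·31·46=207167; k=2: 32550+111625+42·25·46=192475; k=3: 84000+105938+42·49·46=284606; k=4: 139475+0+42·47·46=230279 → min 192475 | M2..M6: k=2: 0+146125+31·25·30=169375; k=3: 37975+133950+31·49·30=217495; k=4: 94000+64860+31·47·30=202570; k=5: 147275+0+31·46·30=190055 → min 169375.
Length 6: M1..M6: k=1: 0+169375+42·31·30=208435; k=2: 32550+146125+42·25·30=210175; k=3: 84000+133950+42·49·30=279690; k=4: 139475+64860+42·47·30=263555; k=5: 192475+0+42·46·30=250435 → min 208435.
Optimal order: (M1(M2(((M3M4)M5)M6))) with cost 208435.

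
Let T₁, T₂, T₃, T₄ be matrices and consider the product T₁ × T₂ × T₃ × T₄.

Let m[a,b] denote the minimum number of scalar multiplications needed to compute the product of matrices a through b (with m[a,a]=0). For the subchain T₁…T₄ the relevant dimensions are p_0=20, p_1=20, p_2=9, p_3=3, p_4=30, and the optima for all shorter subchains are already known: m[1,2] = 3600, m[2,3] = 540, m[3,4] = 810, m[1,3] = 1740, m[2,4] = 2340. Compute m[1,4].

m[1,4] = min over k∈[1,3] of m[1,k]+m[k+1,4]+p_{0}·p_k·p_{4}.
k=1: 0 + 2340 + 20·20·30 = 14340; k=2: 3600 + 810 + 20·9·30 = 9810; k=3: 1740 + 0 + 20·3·30 = 3540.
Minimum: 3540 at k=3.

3540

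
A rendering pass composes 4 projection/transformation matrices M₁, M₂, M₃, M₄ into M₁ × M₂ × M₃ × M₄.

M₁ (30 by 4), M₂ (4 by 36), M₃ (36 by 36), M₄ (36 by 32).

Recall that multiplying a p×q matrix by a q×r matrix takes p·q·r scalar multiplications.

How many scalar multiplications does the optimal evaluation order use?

Adjacent pairs: M₁M₂ = 30·4·36 = 4320; M₂M₃ = 4·36·36 = 5184; M₃M₄ = 36·36·32 = 41472.
Length 3: M₁..M₃: k=1: 0+5184+30·4·36=9504; k=2: 4320+0+30·36·36=43200 → min 9504 | M₂..M₄: k=2: 0+41472+4·36·32=46080; k=3: 5184+0+4·36·32=9792 → min 9792.
Length 4: M₁..M₄: k=1: 0+9792+30·4·32=13632; k=2: 4320+41472+30·36·32=80352; k=3: 9504+0+30·36·32=44064 → min 13632.
Optimal order: (M₁ × ((M₂ × M₃) × M₄)) with cost 13632.

13632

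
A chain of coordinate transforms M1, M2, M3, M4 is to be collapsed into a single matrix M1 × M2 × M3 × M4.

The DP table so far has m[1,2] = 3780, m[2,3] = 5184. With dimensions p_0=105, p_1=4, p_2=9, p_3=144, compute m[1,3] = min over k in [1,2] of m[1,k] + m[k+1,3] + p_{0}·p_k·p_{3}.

m[1,3] = min over k∈[1,2] of m[1,k]+m[k+1,3]+p_{0}·p_k·p_{3}.
k=1: 0 + 5184 + 105·4·144 = 65664; k=2: 3780 + 0 + 105·9·144 = 139860.
Minimum: 65664 at k=1.

65664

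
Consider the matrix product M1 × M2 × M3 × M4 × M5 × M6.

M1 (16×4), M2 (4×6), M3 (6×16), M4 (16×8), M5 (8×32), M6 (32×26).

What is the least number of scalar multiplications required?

6912

Adjacent pairs: M1M2 = 16·4·6 = 384; M2M3 = 4·6·16 = 384; M3M4 = 6·16·8 = 768; M4M5 = 16·8·32 = 4096; M5M6 = 8·32·26 = 6656.
Length 3: M1..M3: k=1: 0+384+16·4·16=1408; k=2: 384+0+16·6·16=1920 → min 1408 | M2..M4: k=2: 0+768+4·6·8=960; k=3: 384+0+4·16·8=896 → min 896 | M3..M5: k=3: 0+4096+6·16·32=7168; k=4: 768+0+6·8·32=2304 → min 2304 | M4..M6: k=4: 0+6656+16·8·26=9984; k=5: 4096+0+16·32·26=17408 → min 9984.
Length 4: M1..M4: k=1: 0+896+16·4·8=1408; k=2: 384+768+16·6·8=1920; k=3: 1408+0+16·16·8=3456 → min 1408 | M2..M5: k=2: 0+2304+4·6·32=3072; k=3: 384+4096+4·16·32=6528; k=4: 896+0+4·8·32=1920 → min 1920 | M3..M6: k=3: 0+9984+6·16·26=12480; k=4: 768+6656+6·8·26=8672; k=5: 2304+0+6·32·26=7296 → min 7296.
Length 5: M1..M5: k=1: 0+1920+16·4·32=3968; k=2: 384+2304+16·6·32=5760; k=3: 1408+4096+16·16·32=13696; k=4: 1408+0+16·8·32=5504 → min 3968 | M2..M6: k=2: 0+7296+4·6·26=7920; k=3: 384+9984+4·16·26=12032; k=4: 896+6656+4·8·26=8384; k=5: 1920+0+4·32·26=5248 → min 5248.
Length 6: M1..M6: k=1: 0+5248+16·4·26=6912; k=2: 384+7296+16·6·26=10176; k=3: 1408+9984+16·16·26=18048; k=4: 1408+6656+16·8·26=11392; k=5: 3968+0+16·32·26=17280 → min 6912.
Optimal order: (M1 × ((((M2 × M3) × M4) × M5) × M6)) with cost 6912.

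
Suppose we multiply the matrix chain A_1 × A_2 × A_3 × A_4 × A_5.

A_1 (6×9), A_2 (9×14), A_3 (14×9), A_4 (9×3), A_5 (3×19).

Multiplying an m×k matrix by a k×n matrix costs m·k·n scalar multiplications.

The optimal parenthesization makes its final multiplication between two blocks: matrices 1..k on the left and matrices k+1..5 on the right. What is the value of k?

Adjacent pairs: A_1A_2 = 6·9·14 = 756; A_2A_3 = 9·14·9 = 1134; A_3A_4 = 14·9·3 = 378; A_4A_5 = 9·3·19 = 513.
Length 3: A_1..A_3: k=1: 0+1134+6·9·9=1620; k=2: 756+0+6·14·9=1512 → min 1512 | A_2..A_4: k=2: 0+378+9·14·3=756; k=3: 1134+0+9·9·3=1377 → min 756 | A_3..A_5: k=3: 0+513+14·9·19=2907; k=4: 378+0+14·3·19=1176 → min 1176.
Length 4: A_1..A_4: k=1: 0+756+6·9·3=918; k=2: 756+378+6·14·3=1386; k=3: 1512+0+6·9·3=1674 → min 918 | A_2..A_5: k=2: 0+1176+9·14·19=3570; k=3: 1134+513+9·9·19=3186; k=4: 756+0+9·3·19=1269 → min 1269.
Top-level splits: k=1: (A_1..A_1)·(A_2..A_5) → 0+1269+6·9·19 = 2295; k=2: (A_1..A_2)·(A_3..A_5) → 756+1176+6·14·19 = 3528; k=3: (A_1..A_3)·(A_4..A_5) → 1512+513+6·9·19 = 3051; k=4: (A_1..A_4)·(A_5..A_5) → 918+0+6·3·19 = 1260.
Best split is after A_4, i.e. k = 4.

4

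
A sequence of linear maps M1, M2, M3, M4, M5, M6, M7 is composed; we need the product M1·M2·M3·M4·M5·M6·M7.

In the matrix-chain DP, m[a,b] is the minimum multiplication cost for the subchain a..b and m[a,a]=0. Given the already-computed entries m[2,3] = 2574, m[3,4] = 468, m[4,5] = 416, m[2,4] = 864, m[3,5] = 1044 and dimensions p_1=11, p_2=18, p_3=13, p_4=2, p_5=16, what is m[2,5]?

m[2,5] = min over k∈[2,4] of m[2,k]+m[k+1,5]+p_{1}·p_k·p_{5}.
k=2: 0 + 1044 + 11·18·16 = 4212; k=3: 2574 + 416 + 11·13·16 = 5278; k=4: 864 + 0 + 11·2·16 = 1216.
Minimum: 1216 at k=4.

1216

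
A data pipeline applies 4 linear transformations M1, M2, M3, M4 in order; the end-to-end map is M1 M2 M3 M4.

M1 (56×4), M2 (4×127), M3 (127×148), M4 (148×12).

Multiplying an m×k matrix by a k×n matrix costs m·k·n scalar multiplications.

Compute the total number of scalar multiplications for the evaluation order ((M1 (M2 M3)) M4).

207792

(M2 M3): 4×127 by 127×148 → 4×148, cost 4·127·148 = 75184
(M1 (M2 M3)): 56×4 by 4×148 → 56×148, cost 56·4·148 = 33152; cumulative 108336
((M1 (M2 M3)) M4): 56×148 by 148×12 → 56×12, cost 56·148·12 = 99456; cumulative 207792
Total: 207792 scalar multiplications.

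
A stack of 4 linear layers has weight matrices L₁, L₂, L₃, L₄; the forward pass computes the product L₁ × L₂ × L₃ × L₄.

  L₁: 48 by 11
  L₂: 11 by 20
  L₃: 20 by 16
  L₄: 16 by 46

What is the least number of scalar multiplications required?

35904

Adjacent pairs: L₁L₂ = 48·11·20 = 10560; L₂L₃ = 11·20·16 = 3520; L₃L₄ = 20·16·46 = 14720.
Length 3: L₁..L₃: k=1: 0+3520+48·11·16=11968; k=2: 10560+0+48·20·16=25920 → min 11968 | L₂..L₄: k=2: 0+14720+11·20·46=24840; k=3: 3520+0+11·16·46=11616 → min 11616.
Length 4: L₁..L₄: k=1: 0+11616+48·11·46=35904; k=2: 10560+14720+48·20·46=69440; k=3: 11968+0+48·16·46=47296 → min 35904.
Optimal order: (L₁ × ((L₂ × L₃) × L₄)) with cost 35904.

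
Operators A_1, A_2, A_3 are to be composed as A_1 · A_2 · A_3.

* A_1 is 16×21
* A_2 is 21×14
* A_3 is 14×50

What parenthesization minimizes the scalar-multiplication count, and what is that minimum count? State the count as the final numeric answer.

(A_1 · (A_2 · A_3)): cost 31500.
((A_1 · A_2) · A_3): cost 15904.
Optimal: ((A_1 · A_2) · A_3) with cost 15904.

15904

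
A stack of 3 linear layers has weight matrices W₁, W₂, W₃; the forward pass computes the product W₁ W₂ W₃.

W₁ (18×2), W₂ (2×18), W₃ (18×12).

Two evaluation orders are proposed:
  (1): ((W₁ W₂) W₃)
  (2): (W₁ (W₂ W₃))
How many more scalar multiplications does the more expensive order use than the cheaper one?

3672

Order (1) = ((W₁ W₂) W₃): (W₁ W₂): 18×2 by 2×18 → 18×18, cost 18·2·18 = 648; ((W₁ W₂) W₃): 18×18 by 18×12 → 18×12, cost 18·18·12 = 3888; cumulative 4536. Total 4536.
Order (2) = (W₁ (W₂ W₃)): (W₂ W₃): 2×18 by 18×12 → 2×12, cost 2·18·12 = 432; (W₁ (W₂ W₃)): 18×2 by 2×12 → 18×12, cost 18·2·12 = 432; cumulative 864. Total 864.
Difference: |4536 − 864| = 3672.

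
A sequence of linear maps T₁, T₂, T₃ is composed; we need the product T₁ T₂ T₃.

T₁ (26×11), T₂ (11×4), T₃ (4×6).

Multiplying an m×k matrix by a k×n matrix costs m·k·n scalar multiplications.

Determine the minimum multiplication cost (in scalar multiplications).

1768

Order (T₁ (T₂ T₃)): (T₂ T₃): 11×4 by 4×6 → 11×6, cost 11·4·6 = 264; (T₁ (T₂ T₃)): 26×11 by 11×6 → 26×6, cost 26·11·6 = 1716; cumulative 1980. Total 1980.
Order ((T₁ T₂) T₃): (T₁ T₂): 26×11 by 11×4 → 26×4, cost 26·11·4 = 1144; ((T₁ T₂) T₃): 26×4 by 4×6 → 26×6, cost 26·4·6 = 624; cumulative 1768. Total 1768.
Minimum: 1768.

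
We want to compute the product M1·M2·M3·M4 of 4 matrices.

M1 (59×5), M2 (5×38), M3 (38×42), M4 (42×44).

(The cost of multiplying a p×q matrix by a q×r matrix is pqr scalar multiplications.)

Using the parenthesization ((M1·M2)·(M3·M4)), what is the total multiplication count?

(M1·M2): 59×5 by 5×38 → 59×38, cost 59·5·38 = 11210
(M3·M4): 38×42 by 42×44 → 38×44, cost 38·42·44 = 70224
((M1·M2)·(M3·M4)): 59×38 by 38×44 → 59×44, cost 59·38·44 = 98648; cumulative 180082
Total: 180082 scalar multiplications.

180082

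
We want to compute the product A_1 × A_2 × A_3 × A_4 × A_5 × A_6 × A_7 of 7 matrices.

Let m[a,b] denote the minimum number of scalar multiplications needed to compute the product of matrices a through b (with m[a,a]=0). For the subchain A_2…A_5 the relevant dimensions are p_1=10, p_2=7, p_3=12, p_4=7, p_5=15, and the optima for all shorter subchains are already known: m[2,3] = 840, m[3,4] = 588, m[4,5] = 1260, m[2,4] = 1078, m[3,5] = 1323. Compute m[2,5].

m[2,5] = min over k∈[2,4] of m[2,k]+m[k+1,5]+p_{1}·p_k·p_{5}.
k=2: 0 + 1323 + 10·7·15 = 2373; k=3: 840 + 1260 + 10·12·15 = 3900; k=4: 1078 + 0 + 10·7·15 = 2128.
Minimum: 2128 at k=4.

2128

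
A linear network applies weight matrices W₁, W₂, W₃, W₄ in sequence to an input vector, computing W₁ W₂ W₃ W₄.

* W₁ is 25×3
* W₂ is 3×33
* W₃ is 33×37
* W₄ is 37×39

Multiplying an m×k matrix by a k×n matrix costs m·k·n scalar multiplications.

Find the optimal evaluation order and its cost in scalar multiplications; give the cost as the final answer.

10917

Adjacent pairs: W₁W₂ = 25·3·33 = 2475; W₂W₃ = 3·33·37 = 3663; W₃W₄ = 33·37·39 = 47619.
Length 3: W₁..W₃: k=1: 0+3663+25·3·37=6438; k=2: 2475+0+25·33·37=33000 → min 6438 | W₂..W₄: k=2: 0+47619+3·33·39=51480; k=3: 3663+0+3·37·39=7992 → min 7992.
Length 4: W₁..W₄: k=1: 0+7992+25·3·39=10917; k=2: 2475+47619+25·33·39=82269; k=3: 6438+0+25·37·39=42513 → min 10917.
Optimal parenthesization: (W₁ ((W₂ W₃) W₄)) with cost 10917.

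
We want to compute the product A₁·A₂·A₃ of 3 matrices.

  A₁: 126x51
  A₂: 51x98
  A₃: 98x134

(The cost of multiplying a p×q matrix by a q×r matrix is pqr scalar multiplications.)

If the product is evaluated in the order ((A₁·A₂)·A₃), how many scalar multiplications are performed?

2284380

(A₁·A₂): 126×51 by 51×98 → 126×98, cost 126·51·98 = 629748
((A₁·A₂)·A₃): 126×98 by 98×134 → 126×134, cost 126·98·134 = 1654632; cumulative 2284380
Total: 2284380 scalar multiplications.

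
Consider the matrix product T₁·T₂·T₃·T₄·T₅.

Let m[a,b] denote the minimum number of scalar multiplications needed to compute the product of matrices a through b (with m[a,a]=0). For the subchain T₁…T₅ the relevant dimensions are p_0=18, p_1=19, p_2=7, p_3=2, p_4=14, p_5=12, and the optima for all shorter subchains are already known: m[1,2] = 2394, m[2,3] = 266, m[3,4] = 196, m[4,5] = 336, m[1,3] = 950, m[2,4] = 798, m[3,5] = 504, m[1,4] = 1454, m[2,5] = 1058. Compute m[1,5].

1718

m[1,5] = min over k∈[1,4] of m[1,k]+m[k+1,5]+p_{0}·p_k·p_{5}.
k=1: 0 + 1058 + 18·19·12 = 5162; k=2: 2394 + 504 + 18·7·12 = 4410; k=3: 950 + 336 + 18·2·12 = 1718; k=4: 1454 + 0 + 18·14·12 = 4478.
Minimum: 1718 at k=3.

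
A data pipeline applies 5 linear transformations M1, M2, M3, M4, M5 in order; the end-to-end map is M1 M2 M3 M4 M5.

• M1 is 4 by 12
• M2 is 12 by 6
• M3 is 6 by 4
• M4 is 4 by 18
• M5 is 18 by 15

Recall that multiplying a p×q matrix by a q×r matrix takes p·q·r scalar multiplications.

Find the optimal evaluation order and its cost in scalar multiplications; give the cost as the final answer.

Adjacent pairs: M1M2 = 4·12·6 = 288; M2M3 = 12·6·4 = 288; M3M4 = 6·4·18 = 432; M4M5 = 4·18·15 = 1080.
Length 3: M1..M3: k=1: 0+288+4·12·4=480; k=2: 288+0+4·6·4=384 → min 384 | M2..M4: k=2: 0+432+12·6·18=1728; k=3: 288+0+12·4·18=1152 → min 1152 | M3..M5: k=3: 0+1080+6·4·15=1440; k=4: 432+0+6·18·15=2052 → min 1440.
Length 4: M1..M4: k=1: 0+1152+4·12·18=2016; k=2: 288+432+4·6·18=1152; k=3: 384+0+4·4·18=672 → min 672 | M2..M5: k=2: 0+1440+12·6·15=2520; k=3: 288+1080+12·4·15=2088; k=4: 1152+0+12·18·15=4392 → min 2088.
Length 5: M1..M5: k=1: 0+2088+4·12·15=2808; k=2: 288+1440+4·6·15=2088; k=3: 384+1080+4·4·15=1704; k=4: 672+0+4·18·15=1752 → min 1704.
Optimal parenthesization: (((M1 M2) M3) (M4 M5)) with cost 1704.

1704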